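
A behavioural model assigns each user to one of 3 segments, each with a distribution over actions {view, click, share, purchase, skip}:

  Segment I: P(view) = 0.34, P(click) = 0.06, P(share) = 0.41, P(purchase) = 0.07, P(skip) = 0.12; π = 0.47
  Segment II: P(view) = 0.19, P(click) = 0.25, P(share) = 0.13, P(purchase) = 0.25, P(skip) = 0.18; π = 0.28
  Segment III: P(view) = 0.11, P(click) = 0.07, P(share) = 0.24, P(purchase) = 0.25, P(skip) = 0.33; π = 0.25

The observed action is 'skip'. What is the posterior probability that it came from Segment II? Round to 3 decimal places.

0.266

The responsibility of component k is π_k f_k(x) divided by Σ_j π_j f_j(x).
Evaluate each component's likelihood at the observed value:
  L_I = 0.12
  L_II = 0.18
  L_III = 0.33
Weight by the priors:
  π_I·L_I = 0.47 × 0.12 = 0.0564
  π_II·L_II = 0.28 × 0.18 = 0.0504
  π_III·L_III = 0.25 × 0.33 = 0.0825
Sum: 0.0564 + 0.0504 + 0.0825 = 0.1893
So the posterior for Segment II is 0.0504 / 0.1893 ≈ 0.266.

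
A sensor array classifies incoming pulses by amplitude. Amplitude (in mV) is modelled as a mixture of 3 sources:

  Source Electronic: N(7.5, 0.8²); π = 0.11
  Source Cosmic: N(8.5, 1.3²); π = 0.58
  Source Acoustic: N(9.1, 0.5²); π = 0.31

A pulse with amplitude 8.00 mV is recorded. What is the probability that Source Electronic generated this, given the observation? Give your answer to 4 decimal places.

The responsibility of component k is π_k f_k(x) divided by Σ_j π_j f_j(x).
Normal densities:
  p_Electronic = (1/(0.8·√(2π)))·exp(−(8.00−7.5)²/(2·0.8²)) = 0.498678·exp(-0.19531) = 0.410201
  p_Cosmic = (1/(1.3·√(2π)))·exp(−(8.00−8.5)²/(2·1.3²)) = 0.306879·exp(-0.07396) = 0.285
  p_Acoustic = (1/(0.5·√(2π)))·exp(−(8.00−9.1)²/(2·0.5²)) = 0.797885·exp(-2.42000) = 0.0709492
Prior × likelihood for each component:
  π_Electronic·p_Electronic = 0.11 × 0.410201 = 0.0451221
  π_Cosmic·p_Cosmic = 0.58 × 0.285 = 0.1653
  π_Acoustic·p_Acoustic = 0.31 × 0.0709492 = 0.0219942
Denominator: 0.0451221 + 0.1653 + 0.0219942 = 0.232416
P(Source Electronic | 8.00 mV) = 0.0451221 / 0.232416 ≈ 0.1941

0.1941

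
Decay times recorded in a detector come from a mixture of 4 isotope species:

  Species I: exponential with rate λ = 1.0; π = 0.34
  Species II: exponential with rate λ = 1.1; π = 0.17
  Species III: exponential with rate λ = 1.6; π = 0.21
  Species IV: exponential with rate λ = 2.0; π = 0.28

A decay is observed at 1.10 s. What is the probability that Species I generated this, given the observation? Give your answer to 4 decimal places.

0.3919

By Bayes' theorem, P(k | x) = π_k f_k(x) / Σ_j π_j f_j(x).
Evaluate each component's likelihood at the observed value:
  f_I = 1.0·e^(−1.0·1.10) = 1.0·e^(−1.1000) = 0.332871
  f_II = 1.1·e^(−1.1·1.10) = 1.1·e^(−1.2100) = 0.328017
  f_III = 1.6·e^(−1.6·1.10) = 1.6·e^(−1.7600) = 0.275272
  f_IV = 2.0·e^(−2.0·1.10) = 2.0·e^(−2.2000) = 0.221606
Unnormalised posteriors:
  π_I·f_I = 0.34 × 0.332871 = 0.113176
  π_II·f_II = 0.17 × 0.328017 = 0.0557629
  π_III·f_III = 0.21 × 0.275272 = 0.0578071
  π_IV·f_IV = 0.28 × 0.221606 = 0.0620498
Sum: 0.113176 + 0.0557629 + 0.0578071 + 0.0620498 = 0.288796
Responsibility of Species I: 0.113176 / 0.288796 ≈ 0.3919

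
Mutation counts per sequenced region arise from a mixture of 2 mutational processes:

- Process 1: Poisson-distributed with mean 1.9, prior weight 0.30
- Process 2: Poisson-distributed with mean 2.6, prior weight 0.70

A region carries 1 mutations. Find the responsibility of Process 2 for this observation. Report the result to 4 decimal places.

0.6132

Posterior ∝ prior × likelihood, so P(k | x) ∝ π_k f_k(x); normalise over all components.
Component likelihoods at x = 1 mutations:
  f_1 = e^(−1.9)·1.9^1/1! = 0.28418
  f_2 = e^(−2.6)·2.6^1/1! = 0.193111
Multiply by the mixture weights:
  π_1·f_1 = 0.30 × 0.28418 = 0.0852541
  π_2·f_2 = 0.70 × 0.193111 = 0.135178
Evidence: 0.0852541 + 0.135178 = 0.220432
P(Process 2 | x) ≈ 0.6132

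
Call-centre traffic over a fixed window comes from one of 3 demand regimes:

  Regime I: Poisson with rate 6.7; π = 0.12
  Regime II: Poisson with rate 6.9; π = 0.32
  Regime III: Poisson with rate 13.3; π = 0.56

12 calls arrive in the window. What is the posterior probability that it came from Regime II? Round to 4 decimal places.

0.1115

The responsibility of component k is w_k f_k(x) divided by Σ_j w_j f_j(x).
Component likelihoods at x = 12 calls:
  L_I = 0.0210275
  L_II = 0.0245031
  L_III = 0.107094
Unnormalised posteriors:
  w_I·L_I = 0.12 × 0.0210275 = 0.0025233
  w_II·L_II = 0.32 × 0.0245031 = 0.00784098
  w_III·L_III = 0.56 × 0.107094 = 0.0599728
Marginal: 0.0025233 + 0.00784098 + 0.0599728 = 0.0703371
Responsibility of Regime II: 0.00784098 / 0.0703371 ≈ 0.1115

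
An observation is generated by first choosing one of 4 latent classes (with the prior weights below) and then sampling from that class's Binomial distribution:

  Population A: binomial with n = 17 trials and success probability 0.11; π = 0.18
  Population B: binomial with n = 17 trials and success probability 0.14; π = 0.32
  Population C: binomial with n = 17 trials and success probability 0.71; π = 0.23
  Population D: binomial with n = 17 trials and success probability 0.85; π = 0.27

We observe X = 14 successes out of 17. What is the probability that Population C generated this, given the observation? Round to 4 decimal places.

Posterior ∝ prior × likelihood, so P(k | x) ∝ π_k f_k(x); normalise over all components.
Component likelihoods at x = 14 successes out of 17:
  L_A = C(17,14)·0.11^14·0.89^3 = 680·3.7975e-14·0.704969 = 1.82044e-11
  L_B = C(17,14)·0.14^14·0.86^3 = 680·1.1112e-12·0.636056 = 4.80614e-10
  L_C = C(17,14)·0.71^14·0.29^3 = 680·0.00827212·0.024389 = 0.137189
  L_D = C(17,14)·0.85^14·0.15^3 = 680·0.10277·0.003375 = 0.235856
Multiply by the mixture weights:
  π_A·L_A = 0.18 × 1.82044e-11 = 3.27679e-12
  π_B·L_B = 0.32 × 4.80614e-10 = 1.53797e-10
  π_C·L_C = 0.23 × 0.137189 = 0.0315535
  π_D·L_D = 0.27 × 0.235856 = 0.0636812
Evidence: 3.27679e-12 + 1.53797e-10 + 0.0315535 + 0.0636812 = 0.0952347
Responsibility of Population C: 0.0315535 / 0.0952347 ≈ 0.3313

0.3313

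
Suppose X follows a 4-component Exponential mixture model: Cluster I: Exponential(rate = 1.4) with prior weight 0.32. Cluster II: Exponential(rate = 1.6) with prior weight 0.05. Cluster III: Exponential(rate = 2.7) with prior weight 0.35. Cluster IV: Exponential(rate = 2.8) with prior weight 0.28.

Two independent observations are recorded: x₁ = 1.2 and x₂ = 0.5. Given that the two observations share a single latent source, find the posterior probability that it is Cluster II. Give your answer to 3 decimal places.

0.076

The responsibility of component k is P(Z=k) f_k(x) divided by Σ_j P(Z=j) f_j(x).
Since both observations come from the same component, the likelihood for component k is f_k(x₁)·f_k(x₂).
  L_I = [0.260924] × [0.695219] = 0.181399
  L_II = [0.234571] × [0.718926] = 0.168639
  L_III = [0.105743] × [0.699949] = 0.0740143
  L_IV = [0.0972587] × [0.690471] = 0.0671544
Weight by the priors:
  P(Z=I)·L_I = 0.32 × 0.181399 = 0.0580477
  P(Z=II)·L_II = 0.05 × 0.168639 = 0.00843197
  P(Z=III)·L_III = 0.35 × 0.0740143 = 0.025905
  P(Z=IV)·L_IV = 0.28 × 0.0671544 = 0.0188032
Normaliser: 0.0580477 + 0.00843197 + 0.025905 + 0.0188032 = 0.111188
So the posterior for Cluster II is 0.00843197 / 0.111188 ≈ 0.076.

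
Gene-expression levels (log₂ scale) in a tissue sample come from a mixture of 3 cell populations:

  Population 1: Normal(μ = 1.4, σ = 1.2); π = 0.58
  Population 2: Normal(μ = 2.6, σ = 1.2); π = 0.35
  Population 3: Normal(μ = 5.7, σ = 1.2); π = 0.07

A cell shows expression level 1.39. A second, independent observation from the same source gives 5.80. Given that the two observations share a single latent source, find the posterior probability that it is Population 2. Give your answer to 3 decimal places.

Posterior ∝ prior × likelihood, so P(k | x) ∝ π_k f_k(x); normalise over all components.
Since both observations come from the same component, the likelihood for component k is f_k(x₁)·f_k(x₂).
  f_1 = [0.33244] × [0.000400226] = 0.000133051
  f_2 = [0.199962] × [0.00949666] = 0.00189897
  f_3 = [0.000525429] × [0.3313] = 0.000174075
Unnormalised posteriors:
  π_1·f_1 = 0.58 × 0.000133051 = 7.71697e-05
  π_2·f_2 = 0.35 × 0.00189897 = 0.000664639
  π_3·f_3 = 0.07 × 0.000174075 = 1.21852e-05
Sum: 7.71697e-05 + 0.000664639 + 1.21852e-05 = 0.000753994
Responsibility of Population 2: 0.000664639 / 0.000753994 ≈ 0.881

0.881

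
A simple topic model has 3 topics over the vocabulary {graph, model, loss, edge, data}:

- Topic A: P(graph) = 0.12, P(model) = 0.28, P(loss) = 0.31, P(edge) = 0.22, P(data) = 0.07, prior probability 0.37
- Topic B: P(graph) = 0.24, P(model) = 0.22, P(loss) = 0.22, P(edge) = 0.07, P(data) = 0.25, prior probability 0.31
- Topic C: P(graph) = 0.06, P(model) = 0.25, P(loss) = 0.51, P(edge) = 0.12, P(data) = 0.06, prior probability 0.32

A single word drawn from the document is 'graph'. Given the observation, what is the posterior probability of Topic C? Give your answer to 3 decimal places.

Posterior ∝ prior × likelihood, so P(k | x) ∝ P(Z=k) f_k(x); normalise over all components.
Evaluate each component's likelihood at the observed value:
  L_A = P(graph | comp) = 0.12
  L_B = P(graph | comp) = 0.24
  L_C = P(graph | comp) = 0.06
Weight by the priors:
  P(Z=A)·L_A = 0.37 × 0.12 = 0.0444
  P(Z=B)·L_B = 0.31 × 0.24 = 0.0744
  P(Z=C)·L_C = 0.32 × 0.06 = 0.0192
Denominator: 0.0444 + 0.0744 + 0.0192 = 0.138
P(Topic C | 'graph') = 0.0192 / 0.138 ≈ 0.139

0.139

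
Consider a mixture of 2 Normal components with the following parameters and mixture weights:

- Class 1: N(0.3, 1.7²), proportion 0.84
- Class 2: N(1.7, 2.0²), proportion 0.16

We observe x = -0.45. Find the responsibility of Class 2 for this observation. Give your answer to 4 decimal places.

0.0910

The responsibility of component k is π_k f_k(x) divided by Σ_j π_j f_j(x).
Component likelihoods at x = -0.45:
  f_1 = (1/(1.7·√(2π)))·exp(−(-0.45−0.3)²/(2·1.7²)) = 0.234672·exp(-0.09732) = 0.21291
  f_2 = (1/(2.0·√(2π)))·exp(−(-0.45−1.7)²/(2·2.0²)) = 0.199471·exp(-0.57781) = 0.111928
Weight by the priors:
  π_1·f_1 = 0.84 × 0.21291 = 0.178845
  π_2·f_2 = 0.16 × 0.111928 = 0.0179085
Normaliser: 0.178845 + 0.0179085 = 0.196753
So the posterior for Class 2 is 0.0179085 / 0.196753 ≈ 0.0910.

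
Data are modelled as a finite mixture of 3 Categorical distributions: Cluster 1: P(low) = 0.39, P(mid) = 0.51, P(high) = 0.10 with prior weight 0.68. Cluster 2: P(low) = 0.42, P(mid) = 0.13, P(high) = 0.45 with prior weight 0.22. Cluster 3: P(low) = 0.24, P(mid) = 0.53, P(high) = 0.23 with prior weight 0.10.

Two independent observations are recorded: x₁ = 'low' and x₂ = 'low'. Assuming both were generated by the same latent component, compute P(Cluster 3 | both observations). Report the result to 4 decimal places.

By Bayes' theorem, P(k | x) = P(Z=k) f_k(x) / Σ_j P(Z=j) f_j(x).
Since both observations come from the same component, the likelihood for component k is f_k(x₁)·f_k(x₂).
  p_1 = [P(low | comp) = 0.39] × [0.39] = 0.1521
  p_2 = [P(low | comp) = 0.42] × [0.42] = 0.1764
  p_3 = [P(low | comp) = 0.24] × [0.24] = 0.0576
Prior × likelihood for each component:
  P(Z=1)·p_1 = 0.68 × 0.1521 = 0.103428
  P(Z=2)·p_2 = 0.22 × 0.1764 = 0.038808
  P(Z=3)·p_3 = 0.10 × 0.0576 = 0.00576
Marginal: 0.103428 + 0.038808 + 0.00576 = 0.147996
P(Cluster 3 | x₁, x₂) ≈ 0.0389

0.0389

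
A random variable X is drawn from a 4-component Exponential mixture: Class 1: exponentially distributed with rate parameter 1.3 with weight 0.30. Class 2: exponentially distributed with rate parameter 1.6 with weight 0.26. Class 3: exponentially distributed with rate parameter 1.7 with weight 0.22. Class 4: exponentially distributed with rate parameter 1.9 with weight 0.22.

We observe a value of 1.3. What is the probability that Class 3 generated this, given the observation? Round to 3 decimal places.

0.205

The responsibility of component k is P(Z=k) f_k(x) divided by Σ_j P(Z=j) f_j(x).
Exponential densities:
  p_1 = 0.239875
  p_2 = 0.199888
  p_3 = 0.186491
  p_4 = 0.160711
Prior × likelihood for each component:
  P(Z=1)·p_1 = 0.30 × 0.239875 = 0.0719626
  P(Z=2)·p_2 = 0.26 × 0.199888 = 0.051971
  P(Z=3)·p_3 = 0.22 × 0.186491 = 0.041028
  P(Z=4)·p_4 = 0.22 × 0.160711 = 0.0353565
Marginal: 0.0719626 + 0.051971 + 0.041028 + 0.0353565 = 0.200318
P(Class 3 | data) ≈ 0.205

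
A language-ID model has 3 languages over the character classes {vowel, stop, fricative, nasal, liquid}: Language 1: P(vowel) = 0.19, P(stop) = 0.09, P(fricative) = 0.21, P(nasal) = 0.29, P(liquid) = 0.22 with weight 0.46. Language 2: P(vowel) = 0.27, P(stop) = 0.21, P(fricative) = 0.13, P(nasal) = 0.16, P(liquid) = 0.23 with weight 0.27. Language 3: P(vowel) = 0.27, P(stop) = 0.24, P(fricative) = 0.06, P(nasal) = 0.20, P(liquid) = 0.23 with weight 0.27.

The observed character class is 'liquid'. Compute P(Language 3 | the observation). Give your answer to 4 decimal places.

By Bayes' theorem, P(k | x) = P(Z=k) f_k(x) / Σ_j P(Z=j) f_j(x).
Evaluate each component's likelihood at the observed value:
  p_1 = P(liquid | comp) = 0.22
  p_2 = P(liquid | comp) = 0.23
  p_3 = P(liquid | comp) = 0.23
Prior × likelihood for each component:
  P(Z=1)·p_1 = 0.46 × 0.22 = 0.1012
  P(Z=2)·p_2 = 0.27 × 0.23 = 0.0621
  P(Z=3)·p_3 = 0.27 × 0.23 = 0.0621
Denominator: 0.1012 + 0.0621 + 0.0621 = 0.2254
Responsibility of Language 3: 0.0621 / 0.2254 ≈ 0.2755

0.2755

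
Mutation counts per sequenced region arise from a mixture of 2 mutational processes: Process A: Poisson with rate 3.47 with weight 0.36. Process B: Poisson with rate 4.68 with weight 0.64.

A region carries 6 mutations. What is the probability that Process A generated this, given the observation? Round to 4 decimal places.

0.2386

P(component k | x) = π_k·f_k(x) / marginal(x), where marginal(x) = Σ_j π_j·f_j(x).
Evaluate each component's likelihood at the observed value:
  p_A = e^(−3.47)·3.47^6/6! = 0.0754471
  p_B = e^(−4.68)·4.68^6/6! = 0.135408
Multiply by the mixture weights:
  π_A·p_A = 0.36 × 0.0754471 = 0.027161
  π_B·p_B = 0.64 × 0.135408 = 0.0866611
Marginal: 0.027161 + 0.0866611 = 0.113822
P(Process A | the observation) ≈ 0.2386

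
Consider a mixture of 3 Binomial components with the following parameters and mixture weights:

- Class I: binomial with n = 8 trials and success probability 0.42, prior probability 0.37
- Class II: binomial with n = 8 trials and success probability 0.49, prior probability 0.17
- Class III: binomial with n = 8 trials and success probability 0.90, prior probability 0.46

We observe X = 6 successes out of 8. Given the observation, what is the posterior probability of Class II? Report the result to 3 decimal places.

By Bayes' theorem, P(k | x) = π_k f_k(x) / Σ_j π_j f_j(x).
Evaluate each component's likelihood at the observed value:
  p_I = C(8,6)·0.42^6·0.58^2 = 28·0.00548903·0.3364 = 0.0517023
  p_II = C(8,6)·0.49^6·0.51^2 = 28·0.0138413·0.2601 = 0.100803
  p_III = C(8,6)·0.90^6·0.10^2 = 28·0.531441·0.01 = 0.148803
Multiply by the mixture weights:
  π_I·p_I = 0.37 × 0.0517023 = 0.0191298
  π_II·p_II = 0.17 × 0.100803 = 0.0171366
  π_III·p_III = 0.46 × 0.148803 = 0.0684496
Evidence: 0.0191298 + 0.0171366 + 0.0684496 = 0.104716
So the posterior for Class II is 0.0171366 / 0.104716 ≈ 0.164.

0.164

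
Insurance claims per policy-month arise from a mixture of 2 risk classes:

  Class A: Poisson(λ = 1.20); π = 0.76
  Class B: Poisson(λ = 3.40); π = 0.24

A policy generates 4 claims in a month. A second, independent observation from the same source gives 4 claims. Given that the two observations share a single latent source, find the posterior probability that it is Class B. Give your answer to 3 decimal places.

Apply Bayes' rule: the posterior for each component is proportional to its prior times its likelihood at x.
Since both observations come from the same component, the likelihood for component k is f_k(x₁)·f_k(x₂).
  L_A = [e^(−1.20)·1.20^4/4! = 0.0260232] × [0.0260232] = 0.000677206
  L_B = [e^(−3.40)·3.40^4/4! = 0.185825] × [0.185825] = 0.0345308
Multiply by the mixture weights:
  w_A·L_A = 0.76 × 0.000677206 = 0.000514676
  w_B·L_B = 0.24 × 0.0345308 = 0.00828739
Evidence: 0.000514676 + 0.00828739 = 0.00880206
So the posterior for Class B is 0.00828739 / 0.00880206 ≈ 0.942.

0.942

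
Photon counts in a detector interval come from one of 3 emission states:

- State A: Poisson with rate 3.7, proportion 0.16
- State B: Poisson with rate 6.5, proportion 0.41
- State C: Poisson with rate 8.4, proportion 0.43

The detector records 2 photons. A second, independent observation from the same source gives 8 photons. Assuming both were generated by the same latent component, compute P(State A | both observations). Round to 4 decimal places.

Apply Bayes' rule: the posterior for each component is proportional to its prior times its likelihood at x.
Since both observations come from the same component, the likelihood for component k is f_k(x₁)·f_k(x₂).
  f_A = [0.169233] × [0.0215379] = 0.00364492
  f_B = [0.0317602] × [0.118815] = 0.00377359
  f_C = [0.00793332] × [0.138242] = 0.00109672
Multiply by the mixture weights:
  w_A·f_A = 0.16 × 0.00364492 = 0.000583187
  w_B·f_B = 0.41 × 0.00377359 = 0.00154717
  w_C·f_C = 0.43 × 0.00109672 = 0.000471589
Marginal: 0.000583187 + 0.00154717 + 0.000471589 = 0.00260195
P(State A | x) = 0.000583187 / 0.00260195 ≈ 0.2241

0.2241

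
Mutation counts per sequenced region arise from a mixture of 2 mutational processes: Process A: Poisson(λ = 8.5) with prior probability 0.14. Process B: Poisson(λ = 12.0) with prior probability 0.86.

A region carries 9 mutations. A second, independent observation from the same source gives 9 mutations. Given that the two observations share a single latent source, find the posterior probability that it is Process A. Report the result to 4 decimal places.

0.2646

The responsibility of component k is π_k f_k(x) divided by Σ_j π_j f_j(x).
Since both observations come from the same component, the likelihood for component k is f_k(x₁)·f_k(x₂).
  p_A = [e^(−8.5)·8.5^9/9! = 0.129869] × [0.129869] = 0.0168659
  p_B = [e^(−12.0)·12.0^9/9! = 0.0873644] × [0.0873644] = 0.00763253
Unnormalised posteriors:
  π_A·p_A = 0.14 × 0.0168659 = 0.00236122
  π_B·p_B = 0.86 × 0.00763253 = 0.00656398
Normaliser: 0.00236122 + 0.00656398 = 0.0089252
P(Process A | x) ≈ 0.2646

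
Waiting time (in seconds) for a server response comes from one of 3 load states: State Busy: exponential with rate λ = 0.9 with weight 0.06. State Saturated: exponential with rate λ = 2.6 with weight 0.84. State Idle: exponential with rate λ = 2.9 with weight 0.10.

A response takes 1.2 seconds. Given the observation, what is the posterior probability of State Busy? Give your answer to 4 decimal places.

The responsibility of component k is π_k f_k(x) divided by Σ_j π_j f_j(x).
Component likelihoods at x = 1.2 seconds:
  f_Busy = 0.305636
  f_Saturated = 0.114809
  f_Idle = 0.0893415
Unnormalised posteriors:
  π_Busy·f_Busy = 0.06 × 0.305636 = 0.0183382
  π_Saturated·f_Saturated = 0.84 × 0.114809 = 0.0964393
  π_Idle·f_Idle = 0.10 × 0.0893415 = 0.00893415
Marginal: 0.0183382 + 0.0964393 + 0.00893415 = 0.123712
P(State Busy | the observation) ≈ 0.1482

0.1482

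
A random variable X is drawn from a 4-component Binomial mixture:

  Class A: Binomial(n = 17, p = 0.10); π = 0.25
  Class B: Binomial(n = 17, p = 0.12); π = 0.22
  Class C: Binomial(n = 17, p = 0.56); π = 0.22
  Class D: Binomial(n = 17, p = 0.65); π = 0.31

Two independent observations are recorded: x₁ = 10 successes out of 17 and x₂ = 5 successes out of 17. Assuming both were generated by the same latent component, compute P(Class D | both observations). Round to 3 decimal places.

Posterior ∝ prior × likelihood, so P(k | x) ∝ P(Z=k) f_k(x); normalise over all components.
Since both observations come from the same component, the likelihood for component k is f_k(x₁)·f_k(x₂).
  f_A = [9.30192e-07] × [0.0174767] = 1.62567e-08
  f_B = [4.92114e-06] × [0.0332084] = 1.63424e-07
  f_C = [0.188332] × [0.0179441] = 0.00337945
  f_D = [0.168455] × [0.00242624] = 0.000408713
Multiply by the mixture weights:
  P(Z=A)·f_A = 0.25 × 1.62567e-08 = 4.06418e-09
  P(Z=B)·f_B = 0.22 × 1.63424e-07 = 3.59532e-08
  P(Z=C)·f_C = 0.22 × 0.00337945 = 0.00074348
  P(Z=D)·f_D = 0.31 × 0.000408713 = 0.000126701
Normaliser: 4.06418e-09 + 3.59532e-08 + 0.00074348 + 0.000126701 = 0.000870221
Responsibility of Class D: 0.000126701 / 0.000870221 ≈ 0.146

0.146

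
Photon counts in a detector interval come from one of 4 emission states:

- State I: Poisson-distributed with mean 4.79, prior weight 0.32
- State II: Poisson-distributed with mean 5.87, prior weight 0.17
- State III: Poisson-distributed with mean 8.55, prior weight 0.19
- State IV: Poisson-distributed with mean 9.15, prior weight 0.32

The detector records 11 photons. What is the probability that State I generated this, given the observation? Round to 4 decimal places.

P(component k | x) = P(Z=k)·f_k(x) / marginal(x), where marginal(x) = Σ_j P(Z=j)·f_j(x).
Evaluate each component's likelihood at the observed value:
  p_I = 0.00634256
  p_II = 0.020163
  p_III = 0.0865473
  p_IV = 0.100157
Unnormalised posteriors:
  P(Z=I)·p_I = 0.32 × 0.00634256 = 0.00202962
  P(Z=II)·p_II = 0.17 × 0.020163 = 0.00342771
  P(Z=III)·p_III = 0.19 × 0.0865473 = 0.016444
  P(Z=IV)·p_IV = 0.32 × 0.100157 = 0.0320503
Sum: 0.00202962 + 0.00342771 + 0.016444 + 0.0320503 = 0.0539516
So the posterior for State I is 0.00202962 / 0.0539516 ≈ 0.0376.

0.0376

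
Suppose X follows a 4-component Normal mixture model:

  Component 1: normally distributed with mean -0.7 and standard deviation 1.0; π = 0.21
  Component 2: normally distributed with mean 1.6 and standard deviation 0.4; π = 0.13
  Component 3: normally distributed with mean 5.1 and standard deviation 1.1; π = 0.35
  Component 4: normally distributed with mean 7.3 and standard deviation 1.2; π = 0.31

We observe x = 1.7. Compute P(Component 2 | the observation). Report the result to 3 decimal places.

0.956

Posterior ∝ prior × likelihood, so P(k | x) ∝ w_k f_k(x); normalise over all components.
Component likelihoods at x = 1.7:
  f_1 = (1/(1.0·√(2π)))·exp(−(1.7−-0.7)²/(2·1.0²)) = 0.398942·exp(-2.88000) = 0.0223945
  f_2 = (1/(0.4·√(2π)))·exp(−(1.7−1.6)²/(2·0.4²)) = 0.997356·exp(-0.03125) = 0.96667
  f_3 = (1/(1.1·√(2π)))·exp(−(1.7−5.1)²/(2·1.1²)) = 0.362675·exp(-4.77686) = 0.0030546
  f_4 = (1/(1.2·√(2π)))·exp(−(1.7−7.3)²/(2·1.2²)) = 0.332452·exp(-10.88889) = 6.20504e-06
Prior × likelihood for each component:
  w_1·f_1 = 0.21 × 0.0223945 = 0.00470285
  w_2·f_2 = 0.13 × 0.96667 = 0.125667
  w_3·f_3 = 0.35 × 0.0030546 = 0.00106911
  w_4·f_4 = 0.31 × 6.20504e-06 = 1.92356e-06
Evidence: 0.00470285 + 0.125667 + 0.00106911 + 1.92356e-06 = 0.131441
P(Component 2 | 1.7) = 0.125667 / 0.131441 ≈ 0.956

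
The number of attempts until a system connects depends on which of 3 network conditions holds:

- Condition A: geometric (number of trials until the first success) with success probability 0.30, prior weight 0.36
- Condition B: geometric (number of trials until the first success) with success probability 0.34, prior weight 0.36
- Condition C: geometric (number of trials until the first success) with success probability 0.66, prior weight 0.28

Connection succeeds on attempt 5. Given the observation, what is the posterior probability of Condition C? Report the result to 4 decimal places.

0.0478

The responsibility of component k is π_k f_k(x) divided by Σ_j π_j f_j(x).
Evaluate each component's likelihood at the observed value:
  p_A = 0.30·(1−0.30)^4 = 0.30·0.2401 = 0.07203
  p_B = 0.34·(1−0.34)^4 = 0.34·0.189747 = 0.0645141
  p_C = 0.66·(1−0.66)^4 = 0.66·0.0133634 = 0.00881982
Unnormalised posteriors:
  π_A·p_A = 0.36 × 0.07203 = 0.0259308
  π_B·p_B = 0.36 × 0.0645141 = 0.0232251
  π_C·p_C = 0.28 × 0.00881982 = 0.00246955
Denominator: 0.0259308 + 0.0232251 + 0.00246955 = 0.0516254
Responsibility of Condition C: 0.00246955 / 0.0516254 ≈ 0.0478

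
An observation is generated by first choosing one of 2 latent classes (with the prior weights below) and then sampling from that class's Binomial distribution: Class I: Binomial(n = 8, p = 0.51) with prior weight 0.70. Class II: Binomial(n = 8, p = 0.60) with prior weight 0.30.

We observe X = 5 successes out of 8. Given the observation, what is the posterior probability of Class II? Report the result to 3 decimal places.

By Bayes' theorem, P(k | x) = π_k f_k(x) / Σ_j π_j f_j(x).
Component likelihoods at x = 5 successes out of 8:
  p_I = C(8,5)·0.51^5·0.49^3 = 56·0.0345025·0.117649 = 0.227315
  p_II = C(8,5)·0.60^5·0.40^3 = 56·0.07776·0.064 = 0.278692
Prior × likelihood for each component:
  π_I·p_I = 0.70 × 0.227315 = 0.15912
  π_II·p_II = 0.30 × 0.278692 = 0.0836076
Denominator: 0.15912 + 0.0836076 = 0.242728
Responsibility of Class II: 0.0836076 / 0.242728 ≈ 0.344

0.344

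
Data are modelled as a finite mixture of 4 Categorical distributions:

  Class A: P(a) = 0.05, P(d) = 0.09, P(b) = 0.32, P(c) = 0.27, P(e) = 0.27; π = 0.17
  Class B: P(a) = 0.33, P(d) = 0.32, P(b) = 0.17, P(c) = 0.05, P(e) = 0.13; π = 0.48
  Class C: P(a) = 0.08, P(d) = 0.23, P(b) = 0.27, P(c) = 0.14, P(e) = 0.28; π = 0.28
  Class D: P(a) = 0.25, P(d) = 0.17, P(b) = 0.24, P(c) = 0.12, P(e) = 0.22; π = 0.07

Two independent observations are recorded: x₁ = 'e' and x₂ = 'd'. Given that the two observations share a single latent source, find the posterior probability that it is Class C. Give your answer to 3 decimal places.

Posterior ∝ prior × likelihood, so P(k | x) ∝ P(Z=k) f_k(x); normalise over all components.
Since both observations come from the same component, the likelihood for component k is f_k(x₁)·f_k(x₂).
  L_A = [P(e | comp) = 0.27] × [0.09] = 0.0243
  L_B = [P(e | comp) = 0.13] × [0.32] = 0.0416
  L_C = [P(e | comp) = 0.28] × [0.23] = 0.0644
  L_D = [P(e | comp) = 0.22] × [0.17] = 0.0374
Weight by the priors:
  P(Z=A)·L_A = 0.17 × 0.0243 = 0.004131
  P(Z=B)·L_B = 0.48 × 0.0416 = 0.019968
  P(Z=C)·L_C = 0.28 × 0.0644 = 0.018032
  P(Z=D)·L_D = 0.07 × 0.0374 = 0.002618
Sum: 0.004131 + 0.019968 + 0.018032 + 0.002618 = 0.044749
So the posterior for Class C is 0.018032 / 0.044749 ≈ 0.403.

0.403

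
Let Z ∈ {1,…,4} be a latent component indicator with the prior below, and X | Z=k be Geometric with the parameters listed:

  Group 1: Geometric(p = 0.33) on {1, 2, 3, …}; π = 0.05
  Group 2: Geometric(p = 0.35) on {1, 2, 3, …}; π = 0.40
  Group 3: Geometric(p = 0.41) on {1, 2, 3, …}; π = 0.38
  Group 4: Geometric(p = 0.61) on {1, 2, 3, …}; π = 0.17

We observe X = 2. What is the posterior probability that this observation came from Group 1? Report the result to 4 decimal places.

0.0472

The responsibility of component k is w_k f_k(x) divided by Σ_j w_j f_j(x).
Evaluate each component's likelihood at the observed value:
  L_1 = 0.2211
  L_2 = 0.2275
  L_3 = 0.2419
  L_4 = 0.2379
Multiply by the mixture weights:
  w_1·L_1 = 0.05 × 0.2211 = 0.011055
  w_2·L_2 = 0.40 × 0.2275 = 0.091
  w_3·L_3 = 0.38 × 0.2419 = 0.091922
  w_4·L_4 = 0.17 × 0.2379 = 0.040443
Normaliser: 0.011055 + 0.091 + 0.091922 + 0.040443 = 0.23442
P(Group 1 | x) = 0.011055 / 0.23442 ≈ 0.0472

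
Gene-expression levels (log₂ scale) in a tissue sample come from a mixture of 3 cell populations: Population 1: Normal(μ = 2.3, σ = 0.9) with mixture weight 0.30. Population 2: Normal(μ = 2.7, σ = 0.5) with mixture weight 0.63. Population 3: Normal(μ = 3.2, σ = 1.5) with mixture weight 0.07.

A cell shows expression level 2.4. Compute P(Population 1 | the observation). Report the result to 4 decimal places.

0.2326

The responsibility of component k is π_k f_k(x) divided by Σ_j π_j f_j(x).
Component likelihoods at x = 2.4:
  p_1 = (1/(0.9·√(2π)))·exp(−(2.4−2.3)²/(2·0.9²)) = 0.443269·exp(-0.00617) = 0.440541
  p_2 = (1/(0.5·√(2π)))·exp(−(2.4−2.7)²/(2·0.5²)) = 0.797885·exp(-0.18000) = 0.666449
  p_3 = (1/(1.5·√(2π)))·exp(−(2.4−3.2)²/(2·1.5²)) = 0.265962·exp(-0.14222) = 0.230703
Unnormalised posteriors:
  π_1·p_1 = 0.30 × 0.440541 = 0.132162
  π_2·p_2 = 0.63 × 0.666449 = 0.419863
  π_3·p_3 = 0.07 × 0.230703 = 0.0161492
Marginal: 0.132162 + 0.419863 + 0.0161492 = 0.568175
Responsibility of Population 1: 0.132162 / 0.568175 ≈ 0.2326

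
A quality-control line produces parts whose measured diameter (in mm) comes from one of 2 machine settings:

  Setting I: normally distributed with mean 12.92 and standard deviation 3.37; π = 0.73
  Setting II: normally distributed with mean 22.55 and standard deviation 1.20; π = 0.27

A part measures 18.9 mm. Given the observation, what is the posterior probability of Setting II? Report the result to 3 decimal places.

By Bayes' theorem, P(k | x) = P(Z=k) f_k(x) / Σ_j P(Z=j) f_j(x).
Evaluate each component's likelihood at the observed value:
  f_I = 0.0245206
  f_II = 0.00325642
Multiply by the mixture weights:
  P(Z=I)·f_I = 0.73 × 0.0245206 = 0.0179
  P(Z=II)·f_II = 0.27 × 0.00325642 = 0.000879232
Sum: 0.0179 + 0.000879232 = 0.0187793
P(Setting II | 18.9 mm) = 0.000879232 / 0.0187793 ≈ 0.047

0.047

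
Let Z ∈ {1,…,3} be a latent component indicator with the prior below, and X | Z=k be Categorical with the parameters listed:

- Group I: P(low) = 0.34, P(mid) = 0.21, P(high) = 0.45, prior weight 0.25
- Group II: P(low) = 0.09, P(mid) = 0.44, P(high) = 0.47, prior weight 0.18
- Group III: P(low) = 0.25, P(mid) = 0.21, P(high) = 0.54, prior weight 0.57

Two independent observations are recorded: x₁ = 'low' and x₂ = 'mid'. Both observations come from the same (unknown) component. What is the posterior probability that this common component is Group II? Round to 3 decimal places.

0.130

Apply Bayes' rule: the posterior for each component is proportional to its prior times its likelihood at x.
Since both observations come from the same component, the likelihood for component k is f_k(x₁)·f_k(x₂).
  L_I = [P(low | comp) = 0.34] × [0.21] = 0.0714
  L_II = [P(low | comp) = 0.09] × [0.44] = 0.0396
  L_III = [P(low | comp) = 0.25] × [0.21] = 0.0525
Prior × likelihood for each component:
  w_I·L_I = 0.25 × 0.0714 = 0.01785
  w_II·L_II = 0.18 × 0.0396 = 0.007128
  w_III·L_III = 0.57 × 0.0525 = 0.029925
Marginal: 0.01785 + 0.007128 + 0.029925 = 0.054903
P(Group II | x₁, x₂) = 0.007128 / 0.054903 ≈ 0.130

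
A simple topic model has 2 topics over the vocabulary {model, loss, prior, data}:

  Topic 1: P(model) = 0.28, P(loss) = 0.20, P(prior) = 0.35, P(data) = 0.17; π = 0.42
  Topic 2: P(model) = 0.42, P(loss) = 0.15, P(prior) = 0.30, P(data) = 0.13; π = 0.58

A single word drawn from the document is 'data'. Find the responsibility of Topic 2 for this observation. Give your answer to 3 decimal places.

0.514

By Bayes' theorem, P(k | x) = w_k f_k(x) / Σ_j w_j f_j(x).
Component likelihoods at x = 'data':
  f_1 = P(data | comp) = 0.17
  f_2 = P(data | comp) = 0.13
Unnormalised posteriors:
  w_1·f_1 = 0.42 × 0.17 = 0.0714
  w_2·f_2 = 0.58 × 0.13 = 0.0754
Evidence: 0.0714 + 0.0754 = 0.1468
Responsibility of Topic 2: 0.0754 / 0.1468 ≈ 0.514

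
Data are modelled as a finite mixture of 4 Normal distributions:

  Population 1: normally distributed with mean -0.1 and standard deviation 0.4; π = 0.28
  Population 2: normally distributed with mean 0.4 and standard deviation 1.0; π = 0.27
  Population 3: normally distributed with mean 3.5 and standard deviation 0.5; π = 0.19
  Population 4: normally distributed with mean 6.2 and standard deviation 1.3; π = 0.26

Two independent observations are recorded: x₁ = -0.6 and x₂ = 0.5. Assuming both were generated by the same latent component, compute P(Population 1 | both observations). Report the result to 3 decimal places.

By Bayes' theorem, P(k | x) = P(Z=k) f_k(x) / Σ_j P(Z=j) f_j(x).
Since both observations come from the same component, the likelihood for component k is f_k(x₁)·f_k(x₂).
  f_1 = [(1/(0.4·√(2π)))·exp(−(-0.6−-0.1)²/(2·0.4²)) = 0.997356·exp(-0.78125) = 0.456623] × [0.323794] = 0.147852
  f_2 = [(1/(1.0·√(2π)))·exp(−(-0.6−0.4)²/(2·1.0²)) = 0.398942·exp(-0.50000) = 0.241971] × [0.396953] = 0.0960509
  f_3 = [(1/(0.5·√(2π)))·exp(−(-0.6−3.5)²/(2·0.5²)) = 0.797885·exp(-33.62000) = 1.99968e-15] × [1.21518e-08] = 2.42996e-23
  f_4 = [(1/(1.3·√(2π)))·exp(−(-0.6−6.2)²/(2·1.3²)) = 0.306879·exp(-13.68047) = 3.51247e-07] × [2.05278e-05] = 7.21034e-12
Weight by the priors:
  P(Z=1)·f_1 = 0.28 × 0.147852 = 0.0413985
  P(Z=2)·f_2 = 0.27 × 0.0960509 = 0.0259337
  P(Z=3)·f_3 = 0.19 × 2.42996e-23 = 4.61692e-24
  P(Z=4)·f_4 = 0.26 × 7.21034e-12 = 1.87469e-12
Denominator: 0.0413985 + 0.0259337 + 4.61692e-24 + 1.87469e-12 = 0.0673322
P(Population 1 | x₁, x₂) = 0.0413985 / 0.0673322 ≈ 0.615

0.615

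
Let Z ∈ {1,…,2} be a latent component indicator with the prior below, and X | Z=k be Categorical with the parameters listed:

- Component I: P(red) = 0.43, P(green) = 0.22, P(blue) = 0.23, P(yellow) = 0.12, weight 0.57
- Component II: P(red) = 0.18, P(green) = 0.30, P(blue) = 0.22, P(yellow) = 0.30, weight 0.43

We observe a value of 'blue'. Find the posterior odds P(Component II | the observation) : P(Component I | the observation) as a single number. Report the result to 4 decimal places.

Since P(k|x) ∝ P(Z=k) f_k(x), the posterior odds are P(Z=i) f_i(x) / (P(Z=j) f_j(x)).
Evaluate each component's likelihood at the observed value:
  f_I = 0.23
  f_II = 0.22
Posterior odds = (P(Z=II)·f_II) / (P(Z=I)·f_I) = (0.43·0.22) / (0.57·0.23) = 0.0946 / 0.1311 ≈ 0.7216

0.7216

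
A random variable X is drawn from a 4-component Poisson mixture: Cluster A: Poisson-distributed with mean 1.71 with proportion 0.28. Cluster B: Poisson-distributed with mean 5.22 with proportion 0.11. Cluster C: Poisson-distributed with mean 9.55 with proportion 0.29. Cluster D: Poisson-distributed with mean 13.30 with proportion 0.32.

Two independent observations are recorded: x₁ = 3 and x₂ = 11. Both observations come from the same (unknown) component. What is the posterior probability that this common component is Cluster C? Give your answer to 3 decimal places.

By Bayes' theorem, P(k | x) = π_k f_k(x) / Σ_j π_j f_j(x).
Since both observations come from the same component, the likelihood for component k is f_k(x₁)·f_k(x₂).
  f_A = [e^(−1.71)·1.71^3/3! = 0.150728] × [1.65637e-06] = 2.49661e-07
  f_B = [e^(−5.22)·5.22^3/3! = 0.128187] × [0.0106219] = 0.00136159
  f_C = [e^(−9.55)·9.55^3/3! = 0.0103359] × [0.10749] = 0.001111
  f_D = [e^(−13.30)·13.30^3/3! = 0.000656579] × [0.0966264] = 6.34429e-05
Unnormalised posteriors:
  π_A·f_A = 0.28 × 2.49661e-07 = 6.99052e-08
  π_B·f_B = 0.11 × 0.00136159 = 0.000149775
  π_C·f_C = 0.29 × 0.001111 = 0.000322191
  π_D·f_D = 0.32 × 6.34429e-05 = 2.03017e-05
Sum: 6.99052e-08 + 0.000149775 + 0.000322191 + 2.03017e-05 = 0.000492337
P(Cluster C | data) ≈ 0.654

0.654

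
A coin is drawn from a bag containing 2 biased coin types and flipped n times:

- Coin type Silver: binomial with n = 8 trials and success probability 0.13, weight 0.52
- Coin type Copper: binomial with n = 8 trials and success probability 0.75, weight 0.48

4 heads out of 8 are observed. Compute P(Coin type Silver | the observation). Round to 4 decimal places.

0.1254

The responsibility of component k is w_k f_k(x) divided by Σ_j w_j f_j(x).
Component likelihoods at x = 4 heads out of 8:
  L_Silver = 0.0114538
  L_Copper = 0.0865173
Unnormalised posteriors:
  w_Silver·L_Silver = 0.52 × 0.0114538 = 0.00595596
  w_Copper·L_Copper = 0.48 × 0.0865173 = 0.0415283
Normaliser: 0.00595596 + 0.0415283 = 0.0474843
So the posterior for Coin type Silver is 0.00595596 / 0.0474843 ≈ 0.1254.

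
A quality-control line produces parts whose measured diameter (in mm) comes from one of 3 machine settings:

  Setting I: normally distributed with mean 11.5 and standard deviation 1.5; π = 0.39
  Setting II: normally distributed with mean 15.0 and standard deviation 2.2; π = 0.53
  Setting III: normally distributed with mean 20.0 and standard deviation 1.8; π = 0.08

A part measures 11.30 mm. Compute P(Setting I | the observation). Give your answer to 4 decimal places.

P(component k | x) = P(Z=k)·f_k(x) / marginal(x), where marginal(x) = Σ_j P(Z=j)·f_j(x).
Evaluate each component's likelihood at the observed value:
  f_I = 0.263608
  f_II = 0.0440843
  f_III = 1.87429e-06
Weight by the priors:
  P(Z=I)·f_I = 0.39 × 0.263608 = 0.102807
  P(Z=II)·f_II = 0.53 × 0.0440843 = 0.0233647
  P(Z=III)·f_III = 0.08 × 1.87429e-06 = 1.49943e-07
Sum: 0.102807 + 0.0233647 + 1.49943e-07 = 0.126172
P(Setting I | 11.30 mm) = 0.102807 / 0.126172 ≈ 0.8148

0.8148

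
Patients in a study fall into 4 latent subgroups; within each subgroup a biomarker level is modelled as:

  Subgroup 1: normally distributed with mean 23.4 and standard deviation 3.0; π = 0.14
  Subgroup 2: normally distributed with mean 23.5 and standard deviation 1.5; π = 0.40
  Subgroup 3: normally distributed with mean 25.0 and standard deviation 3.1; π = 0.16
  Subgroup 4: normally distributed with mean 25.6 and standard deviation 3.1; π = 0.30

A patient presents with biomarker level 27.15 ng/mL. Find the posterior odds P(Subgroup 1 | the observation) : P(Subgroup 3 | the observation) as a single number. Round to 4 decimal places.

0.5265

The posterior odds equal the prior odds times the likelihood ratio: (π_i/π_j)·(f_i(x)/f_j(x)).
Evaluate each component's likelihood at the observed value:
  f_1 = (1/(3.0·√(2π)))·exp(−(27.15−23.4)²/(2·3.0²)) = 0.132981·exp(-0.78125) = 0.060883
  f_2 = (1/(1.5·√(2π)))·exp(−(27.15−23.5)²/(2·1.5²)) = 0.265962·exp(-2.96056) = 0.0137742
  f_3 = (1/(3.1·√(2π)))·exp(−(27.15−25.0)²/(2·3.1²)) = 0.128691·exp(-0.24050) = 0.101181
  f_4 = (1/(3.1·√(2π)))·exp(−(27.15−25.6)²/(2·3.1²)) = 0.128691·exp(-0.12500) = 0.113569
0.00852362 / 0.0161889 ≈ 0.5265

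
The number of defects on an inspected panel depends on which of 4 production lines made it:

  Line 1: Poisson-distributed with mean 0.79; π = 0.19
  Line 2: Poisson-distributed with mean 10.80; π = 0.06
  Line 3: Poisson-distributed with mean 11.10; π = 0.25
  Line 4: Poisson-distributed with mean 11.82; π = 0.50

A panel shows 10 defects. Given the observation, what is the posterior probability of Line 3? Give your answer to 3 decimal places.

Apply Bayes' rule: the posterior for each component is proportional to its prior times its likelihood at x.
Component likelihoods at x = 10 defects:
  L_1 = 1.18417e-08
  L_2 = 0.121365
  L_3 = 0.118249
  L_4 = 0.107907
Multiply by the mixture weights:
  π_1·L_1 = 0.19 × 1.18417e-08 = 2.24993e-09
  π_2·L_2 = 0.06 × 0.121365 = 0.00728191
  π_3·L_3 = 0.25 × 0.118249 = 0.0295623
  π_4·L_4 = 0.50 × 0.107907 = 0.0539537
Denominator: 2.24993e-09 + 0.00728191 + 0.0295623 + 0.0539537 = 0.0907979
P(Line 3 | the observation) = 0.0295623 / 0.0907979 ≈ 0.326

0.326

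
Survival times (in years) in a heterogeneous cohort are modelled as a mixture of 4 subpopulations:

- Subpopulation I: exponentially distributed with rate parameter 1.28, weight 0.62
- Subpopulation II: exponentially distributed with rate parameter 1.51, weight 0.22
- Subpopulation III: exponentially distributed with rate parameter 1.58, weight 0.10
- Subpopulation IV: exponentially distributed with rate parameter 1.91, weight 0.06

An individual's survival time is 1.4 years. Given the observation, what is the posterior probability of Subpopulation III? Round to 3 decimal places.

Apply Bayes' rule: the posterior for each component is proportional to its prior times its likelihood at x.
Component likelihoods at x = 1.4 years:
  L_I = 1.28·e^(−1.28·1.4) = 1.28·e^(−1.7920) = 0.213282
  L_II = 1.51·e^(−1.51·1.4) = 1.51·e^(−2.1140) = 0.182339
  L_III = 1.58·e^(−1.58·1.4) = 1.58·e^(−2.2120) = 0.172981
  L_IV = 1.91·e^(−1.91·1.4) = 1.91·e^(−2.6740) = 0.131744
Unnormalised posteriors:
  π_I·L_I = 0.62 × 0.213282 = 0.132235
  π_II·L_II = 0.22 × 0.182339 = 0.0401145
  π_III·L_III = 0.10 × 0.172981 = 0.0172981
  π_IV·L_IV = 0.06 × 0.131744 = 0.00790462
Normaliser: 0.132235 + 0.0401145 + 0.0172981 + 0.00790462 = 0.197552
Responsibility of Subpopulation III: 0.0172981 / 0.197552 ≈ 0.088

0.088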